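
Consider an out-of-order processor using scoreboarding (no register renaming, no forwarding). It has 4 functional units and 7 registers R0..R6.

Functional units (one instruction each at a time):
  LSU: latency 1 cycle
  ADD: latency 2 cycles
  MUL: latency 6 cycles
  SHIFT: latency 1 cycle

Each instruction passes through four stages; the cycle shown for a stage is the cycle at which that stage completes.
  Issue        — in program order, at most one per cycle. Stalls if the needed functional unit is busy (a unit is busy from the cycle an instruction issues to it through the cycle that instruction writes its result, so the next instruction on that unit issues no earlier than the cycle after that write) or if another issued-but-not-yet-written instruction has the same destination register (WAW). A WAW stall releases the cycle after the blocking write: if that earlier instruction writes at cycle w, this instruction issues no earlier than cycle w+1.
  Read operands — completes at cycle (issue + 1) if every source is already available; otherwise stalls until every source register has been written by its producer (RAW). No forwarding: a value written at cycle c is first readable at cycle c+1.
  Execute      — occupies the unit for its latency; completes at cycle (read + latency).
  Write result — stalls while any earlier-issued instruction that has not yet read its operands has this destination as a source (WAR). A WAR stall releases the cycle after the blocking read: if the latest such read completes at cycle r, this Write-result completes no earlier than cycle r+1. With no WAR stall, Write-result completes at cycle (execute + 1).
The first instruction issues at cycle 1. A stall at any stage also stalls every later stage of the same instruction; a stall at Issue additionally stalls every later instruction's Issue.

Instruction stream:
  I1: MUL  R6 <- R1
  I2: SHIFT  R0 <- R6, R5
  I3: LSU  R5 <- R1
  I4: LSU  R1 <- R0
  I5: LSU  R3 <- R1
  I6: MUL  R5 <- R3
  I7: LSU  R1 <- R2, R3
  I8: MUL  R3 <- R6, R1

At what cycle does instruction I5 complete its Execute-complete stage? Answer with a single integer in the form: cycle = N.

cycle 1: I1 dispatched to MUL
cycle 2: I1 operands ready | I2 dispatched to SHIFT
cycle 3: I3 dispatched to LSU
cycle 4: I3 operands ready
cycle 5: I3 complete
cycle 8: I1 complete
cycle 9: R6←I1
cycle 10: I2 operands ready
cycle 11: I2 complete | R5←I3
cycle 12: R0←I2 | I4 dispatched to LSU
cycle 13: I4 operands ready
cycle 14: I4 complete
cycle 15: R1←I4
cycle 16: I5 dispatched to LSU
cycle 17: I5 operands ready | I6 dispatched to MUL
cycle 18: I5 complete
cycle 19: R3←I5
cycle 20: I6 operands ready | I7 dispatched to LSU
cycle 21: I7 operands ready
cycle 22: I7 complete
cycle 23: R1←I7
cycle 26: I6 complete
cycle 27: R5←I6
cycle 28: I8 dispatched to MUL
cycle 29: I8 operands ready
cycle 35: I8 complete
cycle 36: R3←I8

cycle = 18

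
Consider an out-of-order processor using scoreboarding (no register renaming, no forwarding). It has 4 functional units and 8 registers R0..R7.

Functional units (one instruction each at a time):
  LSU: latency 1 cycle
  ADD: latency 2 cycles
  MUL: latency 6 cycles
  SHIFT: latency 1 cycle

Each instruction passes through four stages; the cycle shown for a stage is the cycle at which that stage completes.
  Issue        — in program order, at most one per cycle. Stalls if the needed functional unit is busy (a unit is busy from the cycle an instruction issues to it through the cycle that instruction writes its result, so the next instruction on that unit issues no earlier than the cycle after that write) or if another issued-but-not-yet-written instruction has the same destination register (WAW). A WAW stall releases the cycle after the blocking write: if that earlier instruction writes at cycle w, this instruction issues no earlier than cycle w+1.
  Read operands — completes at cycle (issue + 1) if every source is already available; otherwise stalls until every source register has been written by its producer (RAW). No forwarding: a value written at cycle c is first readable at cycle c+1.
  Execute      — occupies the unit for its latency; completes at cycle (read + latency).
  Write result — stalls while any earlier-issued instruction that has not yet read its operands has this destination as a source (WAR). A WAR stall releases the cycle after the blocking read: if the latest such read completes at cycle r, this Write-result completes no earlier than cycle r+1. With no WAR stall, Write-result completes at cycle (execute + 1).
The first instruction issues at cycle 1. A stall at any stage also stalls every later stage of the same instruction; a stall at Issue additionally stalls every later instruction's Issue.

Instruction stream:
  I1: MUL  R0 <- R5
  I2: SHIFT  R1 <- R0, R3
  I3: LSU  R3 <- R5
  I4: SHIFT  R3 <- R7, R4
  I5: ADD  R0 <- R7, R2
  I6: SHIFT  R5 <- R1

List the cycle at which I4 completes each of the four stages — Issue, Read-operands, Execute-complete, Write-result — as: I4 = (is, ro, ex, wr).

[1] I1 issues→MUL
[2] I1 reads | I2 issues→SHIFT
[3] I3 issues→LSU
[4] I3 reads
[5] I3 exec-done
[8] I1 exec-done
[9] I1 writes R0
[10] I2 reads
[11] I2 exec-done | I3 writes R3
[12] I2 writes R1
[13] I4 issues→SHIFT
[14] I4 reads | I5 issues→ADD
[15] I4 exec-done | I5 reads
[16] I4 writes R3
[17] I5 exec-done | I6 issues→SHIFT
[18] I5 writes R0 | I6 reads
[19] I6 exec-done
[20] I6 writes R5

I4 = (13, 14, 15, 16)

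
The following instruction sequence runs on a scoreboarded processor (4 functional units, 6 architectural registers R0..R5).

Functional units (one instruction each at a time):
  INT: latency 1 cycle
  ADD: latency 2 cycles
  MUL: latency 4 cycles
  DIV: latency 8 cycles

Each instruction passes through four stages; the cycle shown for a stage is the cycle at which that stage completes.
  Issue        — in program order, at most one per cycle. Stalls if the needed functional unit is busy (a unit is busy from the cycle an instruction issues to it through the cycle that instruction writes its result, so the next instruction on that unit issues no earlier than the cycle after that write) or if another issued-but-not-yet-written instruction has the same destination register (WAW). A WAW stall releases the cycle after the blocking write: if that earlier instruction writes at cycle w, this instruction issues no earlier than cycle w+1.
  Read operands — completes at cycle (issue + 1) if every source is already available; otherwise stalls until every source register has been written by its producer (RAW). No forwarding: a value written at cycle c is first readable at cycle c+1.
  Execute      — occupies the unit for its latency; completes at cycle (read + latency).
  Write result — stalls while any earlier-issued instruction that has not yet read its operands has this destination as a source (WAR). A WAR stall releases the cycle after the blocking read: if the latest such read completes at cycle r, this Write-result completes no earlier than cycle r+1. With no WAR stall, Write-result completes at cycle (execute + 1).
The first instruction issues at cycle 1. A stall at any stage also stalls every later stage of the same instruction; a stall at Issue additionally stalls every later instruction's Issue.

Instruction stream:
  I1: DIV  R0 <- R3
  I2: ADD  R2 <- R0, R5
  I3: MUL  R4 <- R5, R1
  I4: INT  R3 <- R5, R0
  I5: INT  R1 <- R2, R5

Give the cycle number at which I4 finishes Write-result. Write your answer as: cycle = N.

I1: IS=1 RO=2 EX=10 WR=11
I2: IS=2 RO=12 EX=14 WR=15  [RAW R0: wait I1 write@11]
I3: IS=3 RO=4 EX=8 WR=9
I4: IS=4 RO=12 EX=13 WR=14  [RAW R0: wait I1 write@11]
I5: IS=15 RO=16 EX=17 WR=18  [struct: INT busy until I4 writes@14]

cycle = 14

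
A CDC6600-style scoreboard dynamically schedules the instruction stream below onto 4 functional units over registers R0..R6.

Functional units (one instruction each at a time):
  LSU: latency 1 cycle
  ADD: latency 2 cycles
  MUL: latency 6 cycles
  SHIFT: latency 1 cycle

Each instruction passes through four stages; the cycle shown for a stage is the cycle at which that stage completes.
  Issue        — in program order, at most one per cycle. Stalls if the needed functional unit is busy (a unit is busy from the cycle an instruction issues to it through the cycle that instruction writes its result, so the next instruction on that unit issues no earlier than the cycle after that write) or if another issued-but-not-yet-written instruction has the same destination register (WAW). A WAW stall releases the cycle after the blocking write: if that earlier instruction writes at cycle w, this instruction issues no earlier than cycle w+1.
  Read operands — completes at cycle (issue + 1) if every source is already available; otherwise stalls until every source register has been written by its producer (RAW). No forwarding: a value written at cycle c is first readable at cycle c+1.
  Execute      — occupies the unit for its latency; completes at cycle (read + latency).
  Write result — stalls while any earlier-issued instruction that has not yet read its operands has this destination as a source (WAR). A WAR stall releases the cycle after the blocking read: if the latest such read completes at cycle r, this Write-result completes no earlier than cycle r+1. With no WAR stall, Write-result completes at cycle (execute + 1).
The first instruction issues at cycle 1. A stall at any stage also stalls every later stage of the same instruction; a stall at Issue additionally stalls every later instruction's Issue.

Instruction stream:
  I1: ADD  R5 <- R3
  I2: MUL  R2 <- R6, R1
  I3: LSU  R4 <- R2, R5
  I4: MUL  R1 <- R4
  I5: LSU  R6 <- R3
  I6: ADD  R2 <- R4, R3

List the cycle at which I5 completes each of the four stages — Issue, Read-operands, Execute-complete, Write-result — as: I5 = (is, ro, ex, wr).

  I1 | 1 | 2 | 4 | 5
  I2 | 2 | 3 | 9 | 10
  I3 | 3 | 11 | 12 | 13   RAW R2: wait I2 write@10
  I4 | 11 | 14 | 20 | 21   struct: MUL busy until I2 writes@10 · RAW R4: wait I3 write@13
  I5 | 14 | 15 | 16 | 17   struct: LSU busy until I3 writes@13
  I6 | 15 | 16 | 18 | 19

I5 = (14, 15, 16, 17)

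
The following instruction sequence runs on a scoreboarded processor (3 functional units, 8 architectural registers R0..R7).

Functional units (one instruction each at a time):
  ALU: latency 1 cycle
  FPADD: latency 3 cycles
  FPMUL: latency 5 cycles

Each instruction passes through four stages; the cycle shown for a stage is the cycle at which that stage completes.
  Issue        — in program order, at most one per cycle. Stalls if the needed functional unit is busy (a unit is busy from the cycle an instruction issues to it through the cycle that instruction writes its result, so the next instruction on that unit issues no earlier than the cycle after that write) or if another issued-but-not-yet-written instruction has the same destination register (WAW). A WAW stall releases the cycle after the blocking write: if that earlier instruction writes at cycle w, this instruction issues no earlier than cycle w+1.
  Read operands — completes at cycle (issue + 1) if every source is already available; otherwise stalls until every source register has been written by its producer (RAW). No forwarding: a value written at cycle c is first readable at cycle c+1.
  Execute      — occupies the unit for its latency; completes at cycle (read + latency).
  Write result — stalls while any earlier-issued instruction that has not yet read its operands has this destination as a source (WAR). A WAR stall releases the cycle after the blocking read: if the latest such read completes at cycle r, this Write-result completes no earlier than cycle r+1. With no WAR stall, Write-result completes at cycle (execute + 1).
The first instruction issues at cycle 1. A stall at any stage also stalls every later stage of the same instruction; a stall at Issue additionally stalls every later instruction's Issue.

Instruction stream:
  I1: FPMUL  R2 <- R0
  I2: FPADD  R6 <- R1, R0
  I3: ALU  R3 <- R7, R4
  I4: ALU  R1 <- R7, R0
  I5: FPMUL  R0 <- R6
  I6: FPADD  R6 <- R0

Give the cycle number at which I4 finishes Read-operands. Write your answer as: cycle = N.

t=1  issue I1 (FPMUL)
t=2  I1 read-ops · issue I2 (FPADD)
t=3  I2 read-ops · issue I3 (ALU)
t=4  I3 read-ops
t=5  I3 finished on ALU
t=6  I2 finished on FPADD · I3→R3
t=7  I1 finished on FPMUL · I2→R6 · issue I4 (ALU)
t=8  I1→R2 · I4 read-ops
t=9  I4 finished on ALU · issue I5 (FPMUL)
t=10  I4→R1 · I5 read-ops · issue I6 (FPADD)
t=15  I5 finished on FPMUL
t=16  I5→R0
t=17  I6 read-ops
t=20  I6 finished on FPADD
t=21  I6→R6

cycle = 8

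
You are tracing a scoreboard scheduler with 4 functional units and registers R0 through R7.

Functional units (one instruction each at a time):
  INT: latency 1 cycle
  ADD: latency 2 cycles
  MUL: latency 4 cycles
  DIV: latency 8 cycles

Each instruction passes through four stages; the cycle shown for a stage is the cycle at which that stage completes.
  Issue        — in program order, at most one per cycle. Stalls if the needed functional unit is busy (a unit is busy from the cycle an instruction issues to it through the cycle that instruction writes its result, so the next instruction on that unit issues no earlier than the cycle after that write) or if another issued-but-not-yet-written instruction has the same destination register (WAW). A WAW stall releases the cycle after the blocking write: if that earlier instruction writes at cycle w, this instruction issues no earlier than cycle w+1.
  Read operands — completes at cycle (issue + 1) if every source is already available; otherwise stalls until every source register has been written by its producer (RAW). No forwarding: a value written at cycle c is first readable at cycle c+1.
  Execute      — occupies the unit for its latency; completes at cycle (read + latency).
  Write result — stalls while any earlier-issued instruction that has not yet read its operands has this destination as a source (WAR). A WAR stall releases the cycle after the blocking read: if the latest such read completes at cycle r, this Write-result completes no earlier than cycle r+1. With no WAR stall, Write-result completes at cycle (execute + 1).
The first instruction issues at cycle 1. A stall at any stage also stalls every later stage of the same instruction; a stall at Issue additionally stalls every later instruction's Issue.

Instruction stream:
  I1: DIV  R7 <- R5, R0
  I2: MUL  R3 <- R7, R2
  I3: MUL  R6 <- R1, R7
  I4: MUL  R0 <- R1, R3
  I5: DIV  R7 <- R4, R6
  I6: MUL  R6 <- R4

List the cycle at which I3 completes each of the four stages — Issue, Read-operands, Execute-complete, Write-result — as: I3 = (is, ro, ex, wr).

I3 = (18, 19, 23, 24)

t=1  I1 dispatched to DIV
t=2  I1 operands ready · I2 dispatched to MUL
t=10  I1 complete
t=11  R7←I1
t=12  I2 operands ready
t=16  I2 complete
t=17  R3←I2
t=18  I3 dispatched to MUL
t=19  I3 operands ready
t=23  I3 complete
t=24  R6←I3
t=25  I4 dispatched to MUL
t=26  I4 operands ready · I5 dispatched to DIV
t=27  I5 operands ready
t=30  I4 complete
t=31  R0←I4
t=32  I6 dispatched to MUL
t=33  I6 operands ready
t=35  I5 complete
t=36  R7←I5
t=37  I6 complete
t=38  R6←I6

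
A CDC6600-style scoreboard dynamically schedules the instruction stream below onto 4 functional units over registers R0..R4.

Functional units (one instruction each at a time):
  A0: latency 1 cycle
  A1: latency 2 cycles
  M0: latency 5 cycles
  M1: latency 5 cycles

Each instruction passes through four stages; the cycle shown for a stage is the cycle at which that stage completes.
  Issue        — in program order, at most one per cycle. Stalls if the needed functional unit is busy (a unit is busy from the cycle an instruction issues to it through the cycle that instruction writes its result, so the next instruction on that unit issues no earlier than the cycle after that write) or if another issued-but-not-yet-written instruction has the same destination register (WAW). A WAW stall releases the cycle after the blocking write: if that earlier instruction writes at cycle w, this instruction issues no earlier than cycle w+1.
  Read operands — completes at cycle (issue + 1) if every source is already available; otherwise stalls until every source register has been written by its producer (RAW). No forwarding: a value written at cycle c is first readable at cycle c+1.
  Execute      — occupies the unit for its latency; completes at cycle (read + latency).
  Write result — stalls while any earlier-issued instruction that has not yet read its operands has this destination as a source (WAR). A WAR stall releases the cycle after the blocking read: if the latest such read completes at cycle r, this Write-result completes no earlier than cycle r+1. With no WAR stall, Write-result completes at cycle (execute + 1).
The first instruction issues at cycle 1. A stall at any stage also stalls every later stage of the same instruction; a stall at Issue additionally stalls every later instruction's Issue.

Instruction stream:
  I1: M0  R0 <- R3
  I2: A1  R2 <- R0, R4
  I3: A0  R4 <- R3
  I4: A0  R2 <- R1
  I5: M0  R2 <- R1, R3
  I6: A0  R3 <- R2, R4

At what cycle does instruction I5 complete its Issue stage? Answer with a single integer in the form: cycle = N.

1) issue 1, read 2, done 7, write 8
2) issue 2, read 9, done 11, write 12  <RAW R0: wait I1 write@8>
3) issue 3, read 4, done 5, write 10  <WAR R4: wait I2 read@9>
4) issue 13, read 14, done 15, write 16  <WAW R2: wait I2 write@12>
5) issue 17, read 18, done 23, write 24  <WAW R2: wait I4 write@16>
6) issue 18, read 25, done 26, write 27  <RAW R2: wait I5 write@24>

cycle = 17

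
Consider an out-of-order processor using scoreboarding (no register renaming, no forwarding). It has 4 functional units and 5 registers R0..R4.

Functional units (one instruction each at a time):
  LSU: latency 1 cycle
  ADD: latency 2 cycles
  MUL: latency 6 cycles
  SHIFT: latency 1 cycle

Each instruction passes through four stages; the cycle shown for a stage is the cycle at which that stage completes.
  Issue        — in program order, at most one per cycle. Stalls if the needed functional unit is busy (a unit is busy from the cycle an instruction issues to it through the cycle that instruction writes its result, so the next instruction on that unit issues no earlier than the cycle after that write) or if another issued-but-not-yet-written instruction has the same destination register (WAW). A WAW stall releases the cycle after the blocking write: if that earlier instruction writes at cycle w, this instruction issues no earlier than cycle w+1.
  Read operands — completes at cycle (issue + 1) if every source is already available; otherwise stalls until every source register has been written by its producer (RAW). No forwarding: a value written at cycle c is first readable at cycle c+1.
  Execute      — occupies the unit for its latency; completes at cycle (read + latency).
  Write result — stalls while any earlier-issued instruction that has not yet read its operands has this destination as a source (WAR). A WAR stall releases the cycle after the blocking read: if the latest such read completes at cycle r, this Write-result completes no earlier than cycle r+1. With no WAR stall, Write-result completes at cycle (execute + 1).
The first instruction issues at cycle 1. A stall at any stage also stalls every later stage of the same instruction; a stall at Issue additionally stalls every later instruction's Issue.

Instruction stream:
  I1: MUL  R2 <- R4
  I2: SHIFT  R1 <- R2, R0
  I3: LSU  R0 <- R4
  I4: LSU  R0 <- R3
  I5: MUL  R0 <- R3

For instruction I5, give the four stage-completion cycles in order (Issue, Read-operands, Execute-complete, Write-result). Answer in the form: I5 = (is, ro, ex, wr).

I5 = (16, 17, 23, 24)

t=1  I1→MUL
t=2  I1 RO; I2→SHIFT
t=3  I3→LSU
t=4  I3 RO
t=5  I3 EX
t=8  I1 EX
t=9  I1 WR R2
t=10  I2 RO
t=11  I2 EX; I3 WR R0
t=12  I2 WR R1; I4→LSU
t=13  I4 RO
t=14  I4 EX
t=15  I4 WR R0
t=16  I5→MUL
t=17  I5 RO
t=23  I5 EX
t=24  I5 WR R0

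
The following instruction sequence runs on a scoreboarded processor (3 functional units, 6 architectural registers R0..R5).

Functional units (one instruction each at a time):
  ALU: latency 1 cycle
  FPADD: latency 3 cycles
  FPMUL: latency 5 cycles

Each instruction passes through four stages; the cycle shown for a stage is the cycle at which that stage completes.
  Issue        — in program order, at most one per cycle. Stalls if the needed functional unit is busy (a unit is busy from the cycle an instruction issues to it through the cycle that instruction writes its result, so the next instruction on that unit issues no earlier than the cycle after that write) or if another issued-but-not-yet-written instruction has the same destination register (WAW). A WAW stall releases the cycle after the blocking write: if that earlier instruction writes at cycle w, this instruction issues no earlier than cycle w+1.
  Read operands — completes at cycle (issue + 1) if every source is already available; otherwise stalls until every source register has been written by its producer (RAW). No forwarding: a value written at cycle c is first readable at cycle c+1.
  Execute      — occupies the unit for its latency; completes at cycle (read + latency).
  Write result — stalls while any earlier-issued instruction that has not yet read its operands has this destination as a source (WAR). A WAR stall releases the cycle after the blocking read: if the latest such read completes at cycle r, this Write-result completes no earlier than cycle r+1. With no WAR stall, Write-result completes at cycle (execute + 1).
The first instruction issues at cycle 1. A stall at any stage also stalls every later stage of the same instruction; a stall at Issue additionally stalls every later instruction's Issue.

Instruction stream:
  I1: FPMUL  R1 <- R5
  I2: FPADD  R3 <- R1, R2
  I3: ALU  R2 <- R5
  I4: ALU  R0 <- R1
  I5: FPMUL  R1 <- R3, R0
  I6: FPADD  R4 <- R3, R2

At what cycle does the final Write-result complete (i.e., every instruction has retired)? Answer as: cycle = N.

t=1  I1→FPMUL
t=2  I1 RO · I2→FPADD
t=3  I3→ALU
t=4  I3 RO
t=5  I3 EX
t=7  I1 EX
t=8  I1 WR R1
t=9  I2 RO
t=10  I3 WR R2
t=11  I4→ALU
t=12  I2 EX · I4 RO · I5→FPMUL
t=13  I2 WR R3 · I4 EX
t=14  I4 WR R0 · I6→FPADD
t=15  I5 RO · I6 RO
t=18  I6 EX
t=19  I6 WR R4
t=20  I5 EX
t=21  I5 WR R1

cycle = 21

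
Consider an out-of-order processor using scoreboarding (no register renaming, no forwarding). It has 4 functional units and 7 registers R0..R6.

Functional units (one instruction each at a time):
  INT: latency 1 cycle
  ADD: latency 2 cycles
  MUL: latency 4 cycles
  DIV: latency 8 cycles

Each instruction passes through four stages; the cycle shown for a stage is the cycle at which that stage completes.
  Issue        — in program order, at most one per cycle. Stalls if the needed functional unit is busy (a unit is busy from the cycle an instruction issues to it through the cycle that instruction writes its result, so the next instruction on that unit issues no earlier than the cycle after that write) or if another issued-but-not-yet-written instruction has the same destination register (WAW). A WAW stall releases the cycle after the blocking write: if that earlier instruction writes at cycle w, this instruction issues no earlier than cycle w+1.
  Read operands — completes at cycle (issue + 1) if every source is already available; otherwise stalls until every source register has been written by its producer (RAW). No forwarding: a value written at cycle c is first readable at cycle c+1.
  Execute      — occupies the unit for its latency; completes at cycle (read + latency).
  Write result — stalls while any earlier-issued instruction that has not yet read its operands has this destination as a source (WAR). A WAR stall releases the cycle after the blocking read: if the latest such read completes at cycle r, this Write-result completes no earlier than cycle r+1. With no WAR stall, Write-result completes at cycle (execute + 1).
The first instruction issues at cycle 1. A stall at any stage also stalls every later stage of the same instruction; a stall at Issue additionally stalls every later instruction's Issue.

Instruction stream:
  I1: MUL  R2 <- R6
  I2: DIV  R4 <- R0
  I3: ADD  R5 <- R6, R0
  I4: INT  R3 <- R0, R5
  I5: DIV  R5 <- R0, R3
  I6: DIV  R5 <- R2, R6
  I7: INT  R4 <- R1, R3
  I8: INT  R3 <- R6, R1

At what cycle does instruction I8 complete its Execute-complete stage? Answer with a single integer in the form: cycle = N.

cycle 1: I1→MUL
cycle 2: I1 RO; I2→DIV
cycle 3: I2 RO; I3→ADD
cycle 4: I3 RO; I4→INT
cycle 6: I1 EX; I3 EX
cycle 7: I1 WR R2; I3 WR R5
cycle 8: I4 RO
cycle 9: I4 EX
cycle 10: I4 WR R3
cycle 11: I2 EX
cycle 12: I2 WR R4
cycle 13: I5→DIV
cycle 14: I5 RO
cycle 22: I5 EX
cycle 23: I5 WR R5
cycle 24: I6→DIV
cycle 25: I6 RO; I7→INT
cycle 26: I7 RO
cycle 27: I7 EX
cycle 28: I7 WR R4
cycle 29: I8→INT
cycle 30: I8 RO
cycle 31: I8 EX
cycle 32: I8 WR R3
cycle 33: I6 EX
cycle 34: I6 WR R5

cycle = 31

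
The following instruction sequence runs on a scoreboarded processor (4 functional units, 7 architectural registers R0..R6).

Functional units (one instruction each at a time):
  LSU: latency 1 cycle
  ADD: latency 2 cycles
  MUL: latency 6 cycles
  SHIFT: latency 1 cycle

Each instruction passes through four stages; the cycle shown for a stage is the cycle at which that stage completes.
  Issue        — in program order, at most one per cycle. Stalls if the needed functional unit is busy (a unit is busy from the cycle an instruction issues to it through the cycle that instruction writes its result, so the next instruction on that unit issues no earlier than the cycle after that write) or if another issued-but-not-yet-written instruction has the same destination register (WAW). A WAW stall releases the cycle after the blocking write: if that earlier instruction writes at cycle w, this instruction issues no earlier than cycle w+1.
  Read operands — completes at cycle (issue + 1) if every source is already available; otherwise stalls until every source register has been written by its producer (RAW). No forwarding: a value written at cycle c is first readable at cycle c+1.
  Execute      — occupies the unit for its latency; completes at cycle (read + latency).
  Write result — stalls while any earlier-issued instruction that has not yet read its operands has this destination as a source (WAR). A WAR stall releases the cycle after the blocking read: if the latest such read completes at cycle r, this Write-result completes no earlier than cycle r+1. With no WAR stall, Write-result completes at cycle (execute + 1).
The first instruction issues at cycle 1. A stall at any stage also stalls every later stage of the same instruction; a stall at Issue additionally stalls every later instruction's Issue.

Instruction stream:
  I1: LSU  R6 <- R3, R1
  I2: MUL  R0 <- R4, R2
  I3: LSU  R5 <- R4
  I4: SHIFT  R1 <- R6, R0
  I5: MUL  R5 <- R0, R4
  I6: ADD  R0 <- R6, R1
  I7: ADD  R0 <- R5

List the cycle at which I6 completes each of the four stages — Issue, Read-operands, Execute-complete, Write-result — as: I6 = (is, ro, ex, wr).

I6 = (12, 14, 16, 17)

1) issue 1, read 2, done 3, write 4
2) issue 2, read 3, done 9, write 10
3) issue 5, read 6, done 7, write 8  <struct: LSU busy until I1 writes@4>
4) issue 6, read 11, done 12, write 13  <RAW R0: wait I2 write@10>
5) issue 11, read 12, done 18, write 19  <struct: MUL busy until I2 writes@10>
6) issue 12, read 14, done 16, write 17  <RAW R1: wait I4 write@13>
7) issue 18, read 20, done 22, write 23  <struct: ADD busy until I6 writes@17 / RAW R5: wait I5 write@19>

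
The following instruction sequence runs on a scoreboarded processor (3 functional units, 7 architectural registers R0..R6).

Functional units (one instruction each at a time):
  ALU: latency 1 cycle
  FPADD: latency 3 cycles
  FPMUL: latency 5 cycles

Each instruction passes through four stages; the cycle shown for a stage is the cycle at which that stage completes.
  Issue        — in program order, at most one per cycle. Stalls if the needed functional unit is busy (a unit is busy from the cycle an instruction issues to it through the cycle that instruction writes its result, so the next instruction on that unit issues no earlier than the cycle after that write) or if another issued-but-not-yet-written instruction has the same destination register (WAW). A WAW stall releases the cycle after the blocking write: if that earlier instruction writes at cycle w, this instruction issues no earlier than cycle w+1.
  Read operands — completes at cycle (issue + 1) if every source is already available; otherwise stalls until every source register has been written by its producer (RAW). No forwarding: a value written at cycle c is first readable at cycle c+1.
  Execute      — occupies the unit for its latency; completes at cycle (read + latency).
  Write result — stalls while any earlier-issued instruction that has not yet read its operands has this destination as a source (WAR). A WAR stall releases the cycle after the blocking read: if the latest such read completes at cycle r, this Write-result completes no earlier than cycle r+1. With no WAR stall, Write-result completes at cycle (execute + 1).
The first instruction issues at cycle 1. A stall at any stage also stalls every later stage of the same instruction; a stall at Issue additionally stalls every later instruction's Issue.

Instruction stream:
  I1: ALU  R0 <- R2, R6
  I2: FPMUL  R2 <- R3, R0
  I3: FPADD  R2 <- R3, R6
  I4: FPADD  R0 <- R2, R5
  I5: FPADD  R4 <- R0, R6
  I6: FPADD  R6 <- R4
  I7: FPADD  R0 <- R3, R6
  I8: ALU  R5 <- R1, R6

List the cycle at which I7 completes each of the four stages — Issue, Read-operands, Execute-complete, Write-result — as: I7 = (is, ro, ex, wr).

1) issue 1, read 2, done 3, write 4
2) issue 2, read 5, done 10, write 11  <RAW R0: wait I1 write@4>
3) issue 12, read 13, done 16, write 17  <WAW R2: wait I2 write@11>
4) issue 18, read 19, done 22, write 23  <struct: FPADD busy until I3 writes@17>
5) issue 24, read 25, done 28, write 29  <struct: FPADD busy until I4 writes@23>
6) issue 30, read 31, done 34, write 35  <struct: FPADD busy until I5 writes@29>
7) issue 36, read 37, done 40, write 41  <struct: FPADD busy until I6 writes@35>
8) issue 37, read 38, done 39, write 40

I7 = (36, 37, 40, 41)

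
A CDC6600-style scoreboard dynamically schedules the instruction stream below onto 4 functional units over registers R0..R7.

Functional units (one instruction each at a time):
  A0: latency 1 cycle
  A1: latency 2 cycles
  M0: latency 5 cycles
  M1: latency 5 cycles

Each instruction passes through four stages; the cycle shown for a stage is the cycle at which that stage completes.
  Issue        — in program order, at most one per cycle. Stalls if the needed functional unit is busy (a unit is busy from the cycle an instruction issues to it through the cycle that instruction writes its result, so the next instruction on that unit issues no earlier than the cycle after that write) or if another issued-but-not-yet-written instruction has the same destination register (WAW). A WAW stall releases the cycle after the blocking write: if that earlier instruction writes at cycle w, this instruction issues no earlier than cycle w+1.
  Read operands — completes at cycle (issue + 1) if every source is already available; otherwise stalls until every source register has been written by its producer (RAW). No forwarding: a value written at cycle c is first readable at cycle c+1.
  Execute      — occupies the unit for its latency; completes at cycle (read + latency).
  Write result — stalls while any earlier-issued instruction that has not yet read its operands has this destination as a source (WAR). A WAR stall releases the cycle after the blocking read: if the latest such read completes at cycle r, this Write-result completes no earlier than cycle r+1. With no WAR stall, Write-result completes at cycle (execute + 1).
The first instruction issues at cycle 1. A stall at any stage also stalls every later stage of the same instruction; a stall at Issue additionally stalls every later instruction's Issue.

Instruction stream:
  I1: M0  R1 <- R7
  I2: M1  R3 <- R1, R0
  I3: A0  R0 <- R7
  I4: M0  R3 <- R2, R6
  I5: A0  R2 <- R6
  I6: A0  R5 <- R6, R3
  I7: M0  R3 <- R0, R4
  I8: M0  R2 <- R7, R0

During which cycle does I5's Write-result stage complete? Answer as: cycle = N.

cycle = 20

  I1 | 1 | 2 | 7 | 8
  I2 | 2 | 9 | 14 | 15   RAW R1: wait I1 write@8
  I3 | 3 | 4 | 5 | 10   WAR R0: wait I2 read@9
  I4 | 16 | 17 | 22 | 23   WAW R3: wait I2 write@15
  I5 | 17 | 18 | 19 | 20
  I6 | 21 | 24 | 25 | 26   struct: A0 busy until I5 writes@20 · RAW R3: wait I4 write@23
  I7 | 24 | 25 | 30 | 31   struct: M0 busy until I4 writes@23
  I8 | 32 | 33 | 38 | 39   struct: M0 busy until I7 writes@31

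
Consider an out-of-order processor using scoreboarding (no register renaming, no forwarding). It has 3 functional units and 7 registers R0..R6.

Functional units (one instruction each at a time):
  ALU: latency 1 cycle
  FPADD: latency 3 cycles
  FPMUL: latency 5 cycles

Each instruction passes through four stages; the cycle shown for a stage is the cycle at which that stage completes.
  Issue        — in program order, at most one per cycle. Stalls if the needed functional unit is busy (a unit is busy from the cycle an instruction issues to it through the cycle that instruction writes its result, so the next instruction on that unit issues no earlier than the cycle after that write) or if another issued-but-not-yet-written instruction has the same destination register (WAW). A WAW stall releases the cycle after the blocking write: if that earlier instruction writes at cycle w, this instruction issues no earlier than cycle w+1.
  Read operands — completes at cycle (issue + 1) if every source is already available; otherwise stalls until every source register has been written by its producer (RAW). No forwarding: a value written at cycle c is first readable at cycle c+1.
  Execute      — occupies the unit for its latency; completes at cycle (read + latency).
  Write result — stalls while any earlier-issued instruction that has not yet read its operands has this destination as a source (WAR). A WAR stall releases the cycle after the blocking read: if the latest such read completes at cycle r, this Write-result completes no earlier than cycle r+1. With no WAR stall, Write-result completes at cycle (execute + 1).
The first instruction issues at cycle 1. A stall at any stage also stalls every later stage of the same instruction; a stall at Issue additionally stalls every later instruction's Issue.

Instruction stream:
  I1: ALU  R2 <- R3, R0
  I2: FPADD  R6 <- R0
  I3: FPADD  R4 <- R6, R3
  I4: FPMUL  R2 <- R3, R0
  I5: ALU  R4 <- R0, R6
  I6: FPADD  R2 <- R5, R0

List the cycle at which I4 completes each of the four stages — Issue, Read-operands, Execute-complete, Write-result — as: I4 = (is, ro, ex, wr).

I1: IS=1 RO=2 EX=3 WR=4
I2: IS=2 RO=3 EX=6 WR=7
I3: IS=8 RO=9 EX=12 WR=13  [struct: FPADD busy until I2 writes@7]
I4: IS=9 RO=10 EX=15 WR=16
I5: IS=14 RO=15 EX=16 WR=17  [WAW R4: wait I3 write@13]
I6: IS=17 RO=18 EX=21 WR=22  [WAW R2: wait I4 write@16]

I4 = (9, 10, 15, 16)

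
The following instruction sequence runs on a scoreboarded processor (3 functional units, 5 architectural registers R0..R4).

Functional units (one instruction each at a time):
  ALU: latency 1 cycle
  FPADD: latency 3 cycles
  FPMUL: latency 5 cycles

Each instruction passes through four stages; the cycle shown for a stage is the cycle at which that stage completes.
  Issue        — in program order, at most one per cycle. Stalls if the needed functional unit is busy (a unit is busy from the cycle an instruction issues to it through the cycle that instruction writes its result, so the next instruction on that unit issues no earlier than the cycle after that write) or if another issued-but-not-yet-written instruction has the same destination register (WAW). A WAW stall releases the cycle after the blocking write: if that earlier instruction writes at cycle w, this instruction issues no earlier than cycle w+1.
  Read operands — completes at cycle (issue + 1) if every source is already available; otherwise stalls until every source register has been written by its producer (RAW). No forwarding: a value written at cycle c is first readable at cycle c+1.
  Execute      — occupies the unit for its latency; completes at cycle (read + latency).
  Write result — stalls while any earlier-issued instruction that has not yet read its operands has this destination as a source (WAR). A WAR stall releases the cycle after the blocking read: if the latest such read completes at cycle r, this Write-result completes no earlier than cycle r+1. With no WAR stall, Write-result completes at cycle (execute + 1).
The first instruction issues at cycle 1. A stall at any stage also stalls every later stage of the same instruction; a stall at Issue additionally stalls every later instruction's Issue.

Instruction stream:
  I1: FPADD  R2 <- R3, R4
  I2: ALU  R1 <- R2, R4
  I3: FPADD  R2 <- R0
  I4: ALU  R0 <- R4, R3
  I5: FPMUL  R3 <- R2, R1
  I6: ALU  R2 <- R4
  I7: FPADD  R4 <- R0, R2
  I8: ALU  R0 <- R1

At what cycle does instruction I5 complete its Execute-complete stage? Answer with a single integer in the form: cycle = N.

cycle = 18

[1] I1 issues→FPADD
[2] I1 reads; I2 issues→ALU
[5] I1 exec-done
[6] I1 writes R2
[7] I2 reads; I3 issues→FPADD
[8] I2 exec-done; I3 reads
[9] I2 writes R1
[10] I4 issues→ALU
[11] I3 exec-done; I4 reads; I5 issues→FPMUL
[12] I3 writes R2; I4 exec-done
[13] I4 writes R0; I5 reads
[14] I6 issues→ALU
[15] I6 reads; I7 issues→FPADD
[16] I6 exec-done
[17] I6 writes R2
[18] I5 exec-done; I7 reads; I8 issues→ALU
[19] I5 writes R3; I8 reads
[20] I8 exec-done
[21] I7 exec-done; I8 writes R0
[22] I7 writes R4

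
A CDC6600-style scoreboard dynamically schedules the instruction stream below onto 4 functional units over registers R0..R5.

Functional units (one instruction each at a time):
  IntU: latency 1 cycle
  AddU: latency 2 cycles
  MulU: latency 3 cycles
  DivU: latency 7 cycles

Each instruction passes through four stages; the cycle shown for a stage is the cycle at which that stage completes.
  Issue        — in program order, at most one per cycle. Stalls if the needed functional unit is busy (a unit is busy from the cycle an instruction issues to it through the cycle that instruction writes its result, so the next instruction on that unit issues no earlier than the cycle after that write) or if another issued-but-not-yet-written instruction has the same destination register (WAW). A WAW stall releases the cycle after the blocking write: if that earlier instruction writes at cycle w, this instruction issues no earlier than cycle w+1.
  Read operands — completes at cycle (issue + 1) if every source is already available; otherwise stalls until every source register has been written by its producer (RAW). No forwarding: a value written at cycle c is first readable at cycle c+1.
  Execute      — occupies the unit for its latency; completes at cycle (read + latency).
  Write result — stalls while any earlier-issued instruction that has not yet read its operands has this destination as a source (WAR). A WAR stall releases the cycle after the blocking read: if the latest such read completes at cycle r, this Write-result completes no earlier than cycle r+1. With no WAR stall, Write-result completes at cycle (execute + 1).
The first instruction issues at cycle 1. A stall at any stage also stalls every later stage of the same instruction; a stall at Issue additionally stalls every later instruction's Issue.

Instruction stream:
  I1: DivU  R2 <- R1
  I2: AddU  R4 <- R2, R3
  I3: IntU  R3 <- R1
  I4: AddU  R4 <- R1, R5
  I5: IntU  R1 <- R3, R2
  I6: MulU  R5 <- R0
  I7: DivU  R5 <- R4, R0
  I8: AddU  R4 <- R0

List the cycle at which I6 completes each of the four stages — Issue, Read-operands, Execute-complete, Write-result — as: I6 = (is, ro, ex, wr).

I1  is:1  ro:2  ex:9  wr:10
I2  is:2  ro:11  ex:13  wr:14  — RAW R2: wait I1 write@10
I3  is:3  ro:4  ex:5  wr:12  — WAR R3: wait I2 read@11
I4  is:15  ro:16  ex:18  wr:19  — struct: AddU busy until I2 writes@14
I5  is:16  ro:17  ex:18  wr:19
I6  is:17  ro:18  ex:21  wr:22
I7  is:23  ro:24  ex:31  wr:32  — WAW R5: wait I6 write@22
I8  is:24  ro:25  ex:27  wr:28

I6 = (17, 18, 21, 22)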